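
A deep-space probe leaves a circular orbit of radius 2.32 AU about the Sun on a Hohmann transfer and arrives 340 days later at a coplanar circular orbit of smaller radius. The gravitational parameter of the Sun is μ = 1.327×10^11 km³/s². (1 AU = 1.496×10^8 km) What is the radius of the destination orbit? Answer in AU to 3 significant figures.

In km: r₁ = 2.32 × 1.496×10^8 = 3.47072×10^8 km.
Transfer time t = 340 days = 2.9376×10^7 s, and t = π√(a_t³/μ).
So a_t = (μ t²/π²)^(1/3) = (1.327×10^11 × (2.9376×10^7)² / π²)^(1/3) = 2.2639×10^8 km.
Since a_t = (r₁ + r₂)/2, r₂ = 2a_t − r₁ = 2×2.2639×10^8 − 3.47072×10^8 = 1.05708×10^8 km.
In AU: r₂ = 1.05708×10^8 / 1.496×10^8 = 0.707 AU.

r₂ = 0.707 AU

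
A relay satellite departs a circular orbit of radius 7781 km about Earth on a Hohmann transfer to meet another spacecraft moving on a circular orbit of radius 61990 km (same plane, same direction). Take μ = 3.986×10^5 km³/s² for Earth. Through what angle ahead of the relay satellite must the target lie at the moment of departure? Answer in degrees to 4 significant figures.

φ = 104.0°

The Hohmann ellipse has a_t = (r₁ + r₂)/2 = 34885.5 km.
Transfer time t = π√(a_t³/μ) = 32420 s.
Target angular speed ω₂ = √(μ/r₂³) = 4.091×10^-5 rad/s.
Angle swept by the target during transfer: ω₂·t = 1.3263 rad = 75.99°.
The relay satellite traverses 180° on the transfer ellipse, so the target must lead by 180° − 75.99° = 104.0°.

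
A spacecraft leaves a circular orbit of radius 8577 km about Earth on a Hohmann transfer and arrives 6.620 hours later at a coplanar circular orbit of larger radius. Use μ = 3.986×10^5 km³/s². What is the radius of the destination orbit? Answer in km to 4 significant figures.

r₂ = 48250 km

Transfer time t = 6.620 hours = 23832 s, and t = π√(a_t³/μ).
So a_t = (μ t²/π²)^(1/3) = (3.986×10^5 × (23832)² / π²)^(1/3) = 28413 km.
Since a_t = (r₁ + r₂)/2, r₂ = 2a_t − r₁ = 2×28413 − 8577 = 48249 km.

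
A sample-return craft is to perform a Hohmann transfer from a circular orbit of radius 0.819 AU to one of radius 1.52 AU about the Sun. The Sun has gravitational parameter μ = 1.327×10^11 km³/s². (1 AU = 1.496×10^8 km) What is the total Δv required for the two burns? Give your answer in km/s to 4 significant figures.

In km: r₁ = 0.819 × 1.496×10^8 = 1.225224×10^8 km; r₂ = 1.52 × 1.496×10^8 = 2.27392×10^8 km.
Semi-major axis of the transfer orbit: a_t = (1.225224×10^8 + 2.27392×10^8)/2 = 1.749572×10^8 km.
Circular speed at r₁: v₁ = √(μ/r₁) = √(1.327×10^11/1.225224×10^8) = 32.909987 km/s.
On the transfer ellipse at r₁, vis-viva gives v_p = √[μ(2/r₁ − 1/a_t)] = 37.518839 km/s.
First burn Δv₁ = |v_p − v₁| = 4.6089 km/s.
At r₂, v₂ = √(μ/r₂) = 24.15727 km/s.
Transfer-orbit speed at r₂: v_a = √[μ(2/r₂ − 1/a_t)] = 20.21574 km/s.
Second burn Δv₂ = |v₂ − v_a| = 3.9415 km/s.
Total Δv = Δv₁ + Δv₂ = 8.550 km/s.

Δv = 8.550 km/s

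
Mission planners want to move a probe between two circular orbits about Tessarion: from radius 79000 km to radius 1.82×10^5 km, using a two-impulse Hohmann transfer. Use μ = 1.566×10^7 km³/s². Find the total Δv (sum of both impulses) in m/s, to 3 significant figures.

Semi-major axis of the transfer orbit: a_t = (79000 + 1.820×10^5)/2 = 1.305×10^5 km.
Circular speed at r₁: v₁ = √(μ/r₁) = √(1.566×10^7/79000) = 14.07934 km/s.
On the transfer ellipse at r₁, v² = μ(2/r − 1/a) gives v_p = √[μ(2/r₁ − 1/a_t)] = 16.62696 km/s.
First burn Δv₁ = |v_p − v₁| = 2.5476 km/s.
At r₂, v₂ = √(μ/r₂) = 9.2760 km/s.
Transfer-orbit speed at r₂: v_a = √[μ(2/r₂ − 1/a_t)] = 7.2172 km/s.
Second burn Δv₂ = |v₂ − v_a| = 2.0588 km/s.
Total Δv = Δv₁ + Δv₂ = 4.606 km/s.

Δv = 4610 m/s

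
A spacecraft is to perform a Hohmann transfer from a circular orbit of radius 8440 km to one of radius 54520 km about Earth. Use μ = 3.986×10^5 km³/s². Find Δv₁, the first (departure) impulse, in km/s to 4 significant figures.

Δv₁ = 2.172 km/s

The Hohmann ellipse has a_t = (r₁ + r₂)/2 = 31480 km.
Circular speed at r = 8440 km: v_c = √(μ/r) = 6.872 km/s.
Transfer-orbit speed at the same r (vis-viva, a = a_t): v_t = √[μ(2/r − 1/a_t)] = 9.044 km/s.
Δv₁ = |v_t − v_c| = |9.044 − 6.872| = 2.172 km/s.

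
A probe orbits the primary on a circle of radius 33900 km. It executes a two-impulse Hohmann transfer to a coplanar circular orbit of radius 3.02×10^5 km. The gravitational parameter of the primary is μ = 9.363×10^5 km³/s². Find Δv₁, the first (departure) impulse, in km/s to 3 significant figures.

Δv₁ = 1.79 km/s

The Hohmann ellipse has a_t = (r₁ + r₂)/2 = 1.6795×10^5 km.
Circular speed at r = 33900 km: v_c = √(μ/r) = 5.255 km/s.
Transfer-orbit speed at the same r (vis-viva, a = a_t): v_t = √[μ(2/r − 1/a_t)] = 7.047 km/s.
Δv₁ = |v_t − v_c| = |7.047 − 5.255| = 1.792 km/s.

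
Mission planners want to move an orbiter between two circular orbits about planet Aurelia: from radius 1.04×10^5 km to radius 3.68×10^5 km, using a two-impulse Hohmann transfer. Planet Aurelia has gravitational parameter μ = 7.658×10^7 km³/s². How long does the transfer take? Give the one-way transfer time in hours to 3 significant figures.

t = 11.4 hours

The Hohmann ellipse has a_t = (r₁ + r₂)/2 = 2.360×10^5 km.
By Kepler's third law the transfer-orbit period is T = 2π√(a_t³/μ), so t = T/2 = 41160 s.
Converting: 41160 s ÷ 3600 s/hour = 11.4 hours.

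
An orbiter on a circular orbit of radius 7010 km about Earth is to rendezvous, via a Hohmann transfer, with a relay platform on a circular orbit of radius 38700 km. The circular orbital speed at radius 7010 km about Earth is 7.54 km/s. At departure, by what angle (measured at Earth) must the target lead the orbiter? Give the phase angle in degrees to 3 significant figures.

From the circular-orbit relation v² = μ/r at r = 7010 km: μ = v²r = (7.54)² × 7010 = 3.98530×10^5 km³/s².
The Hohmann ellipse has a_t = (r₁ + r₂)/2 = 22855 km.
Transfer time t = π√(a_t³/μ) = 17195 s.
Target angular speed ω₂ = √(μ/r₂³) = 8.2921×10^-5 rad/s.
Angle swept by the target during transfer: ω₂·t = 1.4258 rad = 81.69°.
The orbiter traverses 180° on the transfer ellipse, so the target must lead by 180° − 81.69° = 98.3°.

φ = 98.3°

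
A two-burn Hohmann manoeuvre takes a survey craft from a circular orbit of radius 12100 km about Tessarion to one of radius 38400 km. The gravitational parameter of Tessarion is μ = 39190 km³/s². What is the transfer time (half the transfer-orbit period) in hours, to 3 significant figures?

t = 17.7 hours

The Hohmann ellipse has a_t = (r₁ + r₂)/2 = 25250 km.
Transfer time t = π√(a_t³/μ) = π√((25250)³ / 39190) = 63670 s.
Converting: 63670 s ÷ 3600 s/hour = 17.7 hours.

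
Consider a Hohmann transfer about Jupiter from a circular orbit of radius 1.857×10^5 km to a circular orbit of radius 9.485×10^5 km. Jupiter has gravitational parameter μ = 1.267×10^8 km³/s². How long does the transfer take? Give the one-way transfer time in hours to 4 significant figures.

t = 33.11 hours

The Hohmann ellipse has a_t = (r₁ + r₂)/2 = 5.671×10^5 km.
Transfer time t = π√(a_t³/μ) = π√((5.671×10^5)³ / 1.267×10^8) = 1.192×10^5 s.
Converting: 1.192×10^5 s ÷ 3600 s/hour = 33.11 hours.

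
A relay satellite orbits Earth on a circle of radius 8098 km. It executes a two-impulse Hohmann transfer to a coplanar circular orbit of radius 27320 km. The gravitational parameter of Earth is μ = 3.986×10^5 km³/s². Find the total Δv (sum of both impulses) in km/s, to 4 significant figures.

Δv = 2.935 km/s

Transfer-ellipse semi-major axis a_t = (r₁ + r₂)/2 = (8098 + 27320)/2 = 17709 km.
At r₁ the circular-orbit speed is v₁ = √(μ/r₁) = 7.016 km/s.
On the transfer ellipse at r₁, v² = μ(2/r − 1/a) gives v_p = √[μ(2/r₁ − 1/a_t)] = 8.714 km/s.
First burn Δv₁ = |v_p − v₁| = 1.698 km/s.
Circular speed at r₂: v₂ = √(μ/r₂) = 3.820 km/s.
Transfer-orbit speed at r₂: v_a = √[μ(2/r₂ − 1/a_t)] = 2.583 km/s.
Second burn Δv₂ = |v₂ − v_a| = 1.237 km/s.
Δv = Δv₁ + Δv₂ = 1.698 + 1.237 = 2.935 km/s.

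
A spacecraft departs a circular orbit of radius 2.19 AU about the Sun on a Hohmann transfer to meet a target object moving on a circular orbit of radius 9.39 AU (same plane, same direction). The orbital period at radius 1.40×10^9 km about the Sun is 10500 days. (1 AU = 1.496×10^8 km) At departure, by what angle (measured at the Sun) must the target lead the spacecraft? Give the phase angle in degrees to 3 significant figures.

φ = 92.8°

From Kepler's third law T² = 4π²r³/μ at r = 1.40×10^9 km, T = 10500 days = 10500 × 86400 s = 9.072×10^8 s: μ = 4π²r³/T² = 1.31625×10^11 km³/s².
In km: r₁ = 2.19 × 1.496×10^8 = 3.27624×10^8 km; r₂ = 9.39 × 1.496×10^8 = 1.404744×10^9 km.
Transfer-ellipse semi-major axis a_t = (r₁ + r₂)/2 = (3.27624×10^8 + 1.404744×10^9)/2 = 8.66184×10^8 km.
Transfer time t = π√(a_t³/μ) = 2.20748×10^8 s.
The target's mean motion on its circular orbit is ω₂ = √(μ/r₂³) = 6.89085×10^-9 rad/s.
Angle swept by the target during transfer: ω₂·t = 1.52114 rad = 87.155°.
The spacecraft traverses 180° on the transfer ellipse, so the target must lead by 180° − 87.155° = 92.8°.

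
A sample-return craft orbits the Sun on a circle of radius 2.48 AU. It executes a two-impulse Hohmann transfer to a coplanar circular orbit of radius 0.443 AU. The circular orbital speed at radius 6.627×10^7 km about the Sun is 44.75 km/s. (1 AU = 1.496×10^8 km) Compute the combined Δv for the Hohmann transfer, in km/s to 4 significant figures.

Δv = 22.04 km/s

From the circular-orbit relation v² = μ/r at r = 6.627×10^7 km: μ = v²r = (44.75)² × 6.627×10^7 = 1.32710×10^11 km³/s².
In km: r₁ = 2.48 × 1.496×10^8 = 3.71008×10^8 km; r₂ = 0.443 × 1.496×10^8 = 6.62728×10^7 km.
Transfer-ellipse semi-major axis a_t = (r₁ + r₂)/2 = (3.71008×10^8 + 6.62728×10^7)/2 = 2.186404×10^8 km.
At r₁ the circular-orbit speed is v₁ = √(μ/r₁) = 18.91 km/s.
Transfer-orbit speed at r₁ (vis-viva): v_a = √[μ(2/r₁ − 1/a_t)] = 10.41 km/s.
First burn Δv₁ = |v_a − v₁| = 8.500 km/s.
At r₂, v₂ = √(μ/r₂) = 44.75 km/s.
Transfer-orbit speed at r₂: v_p = √[μ(2/r₂ − 1/a_t)] = 58.29 km/s.
Second burn Δv₂ = |v₂ − v_p| = 13.54 km/s.
Δv = Δv₁ + Δv₂ = 8.500 + 13.54 = 22.04 km/s.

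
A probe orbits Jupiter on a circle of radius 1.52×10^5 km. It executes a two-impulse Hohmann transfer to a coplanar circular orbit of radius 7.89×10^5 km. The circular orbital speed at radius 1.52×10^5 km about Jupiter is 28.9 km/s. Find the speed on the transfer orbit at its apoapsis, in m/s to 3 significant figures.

From the circular-orbit relation v² = μ/r at r = 1.52×10^5 km: μ = v²r = (28.9)² × 1.52×10^5 = 1.26952×10^8 km³/s².
Semi-major axis of the transfer orbit: a_t = (1.520×10^5 + 7.890×10^5)/2 = 4.705×10^5 km.
The apoapsis of the transfer ellipse is at r = 7.890×10^5 km.
Applying v² = μ(2/r − 1/a_t): v = 7.210 km/s.

v = 7210 m/s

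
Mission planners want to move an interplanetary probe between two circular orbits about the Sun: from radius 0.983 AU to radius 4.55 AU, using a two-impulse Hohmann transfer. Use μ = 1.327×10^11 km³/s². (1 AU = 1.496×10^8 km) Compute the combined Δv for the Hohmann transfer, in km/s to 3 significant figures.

In km: r₁ = 0.983 × 1.496×10^8 = 1.470568×10^8 km; r₂ = 4.55 × 1.496×10^8 = 6.8068×10^8 km.
Semi-major axis of the transfer orbit: a_t = (1.470568×10^8 + 6.8068×10^8)/2 = 4.138684×10^8 km.
Circular speed at r₁: v₁ = √(μ/r₁) = √(1.327×10^11/1.470568×10^8) = 30.0395 km/s.
On the transfer ellipse at r₁, vis-viva equation gives v_p = √[μ(2/r₁ − 1/a_t)] = 38.5242 km/s.
First burn Δv₁ = |v_p − v₁| = 8.4847 km/s.
At r₂, v₂ = √(μ/r₂) = 13.9625 km/s.
Transfer-orbit speed at r₂: v_a = √[μ(2/r₂ − 1/a_t)] = 8.32291 km/s.
Second burn Δv₂ = |v₂ − v_a| = 5.6396 km/s.
Δv = Δv₁ + Δv₂ = 8.4847 + 5.6396 = 14.12 km/s.

Δv = 14.1 km/s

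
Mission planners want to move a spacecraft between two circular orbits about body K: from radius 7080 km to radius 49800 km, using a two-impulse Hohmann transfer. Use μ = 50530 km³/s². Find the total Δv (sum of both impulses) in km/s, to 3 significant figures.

Δv = 1.37 km/s

Semi-major axis of the transfer orbit: a_t = (7080 + 49800)/2 = 28440 km.
Circular speed at r₁: v₁ = √(μ/r₁) = √(50530/7080) = 2.67152 km/s.
On the transfer ellipse at r₁, vis-viva equation gives v_p = √[μ(2/r₁ − 1/a_t)] = 3.53515 km/s.
First burn Δv₁ = |v_p − v₁| = 0.8636 km/s.
Circular speed at r₂: v₂ = √(μ/r₂) = 1.0073 km/s.
Transfer-orbit speed at r₂: v_a = √[μ(2/r₂ − 1/a_t)] = 0.50259 km/s.
Second burn Δv₂ = |v₂ − v_a| = 0.5047 km/s.
Total Δv = Δv₁ + Δv₂ = 1.368 km/s.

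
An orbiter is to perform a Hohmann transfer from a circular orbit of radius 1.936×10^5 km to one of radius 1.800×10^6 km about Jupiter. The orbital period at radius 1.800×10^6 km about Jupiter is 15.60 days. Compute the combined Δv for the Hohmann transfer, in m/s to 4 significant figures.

From Kepler's third law T² = 4π²r³/μ at r = 1.800×10^6 km, T = 15.60 days = 15.60 × 86400 s = 1.34784×10^6 s: μ = 4π²r³/T² = 1.26736×10^8 km³/s².
The Hohmann ellipse has a_t = (r₁ + r₂)/2 = 9.968×10^5 km.
At r₁ the circular-orbit speed is v₁ = √(μ/r₁) = 25.586 km/s.
Transfer-orbit speed at r₁ (v² = μ(2/r − 1/a)): v_p = √[μ(2/r₁ − 1/a_t)] = 34.382 km/s.
First burn Δv₁ = |v_p − v₁| = 8.796 km/s.
At r₂, v₂ = √(μ/r₂) = 8.391 km/s.
Transfer-orbit speed at r₂: v_a = √[μ(2/r₂ − 1/a_t)] = 3.698 km/s.
Second burn Δv₂ = |v₂ − v_a| = 4.693 km/s.
Δv = Δv₁ + Δv₂ = 8.796 + 4.693 = 13.49 km/s.

Δv = 13490 m/s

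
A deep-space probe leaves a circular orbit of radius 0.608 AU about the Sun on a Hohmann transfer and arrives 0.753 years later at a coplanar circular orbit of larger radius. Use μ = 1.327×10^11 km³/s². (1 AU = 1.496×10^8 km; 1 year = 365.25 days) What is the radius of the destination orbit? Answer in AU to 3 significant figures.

r₂ = 2.02 AU

In km: r₁ = 0.608 × 1.496×10^8 = 9.09568×10^7 km.
Transfer time t = 0.753 years × 365.25 × 86400 s = 2.37628728×10^7 s, and t = π√(a_t³/μ).
So a_t = (μ t²/π²)^(1/3) = (1.327×10^11 × (2.37628728×10^7)² / π²)^(1/3) = 1.9654×10^8 km.
Since a_t = (r₁ + r₂)/2, r₂ = 2a_t − r₁ = 2×1.9654×10^8 − 9.09568×10^7 = 3.021232×10^8 km.
In AU: r₂ = 3.021232×10^8 / 1.496×10^8 = 2.02 AU.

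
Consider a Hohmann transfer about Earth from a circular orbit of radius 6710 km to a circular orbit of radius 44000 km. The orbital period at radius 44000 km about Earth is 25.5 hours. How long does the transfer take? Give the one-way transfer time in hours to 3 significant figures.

From Kepler's third law T² = 4π²r³/μ at r = 44000 km, T = 25.5 hours = 25.5 × 3600 s = 91800 s: μ = 4π²r³/T² = 3.99055×10^5 km³/s².
Transfer-ellipse semi-major axis a_t = (r₁ + r₂)/2 = (6710 + 44000)/2 = 25355 km.
By Kepler's third law the transfer-orbit period is T = 2π√(a_t³/μ), so t = T/2 = 20080 s.
Converting: 20080 s ÷ 3600 s/hour = 5.58 hours.

t = 5.58 hours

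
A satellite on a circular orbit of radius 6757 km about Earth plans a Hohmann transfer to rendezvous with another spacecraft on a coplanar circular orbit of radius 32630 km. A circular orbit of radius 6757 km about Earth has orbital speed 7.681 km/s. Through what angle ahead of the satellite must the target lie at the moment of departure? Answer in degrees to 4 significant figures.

From the circular-orbit relation v² = μ/r at r = 6757 km: μ = v²r = (7.681)² × 6757 = 3.98648×10^5 km³/s².
The Hohmann ellipse has a_t = (r₁ + r₂)/2 = 19693.5 km.
The half-period of the transfer ellipse is t = π√(a_t³/μ) = 13750 s.
Target angular speed ω₂ = √(μ/r₂³) = 1.071×10^-4 rad/s.
Angle swept by the target during transfer: ω₂·t = 1.473 rad = 84.40°.
Arrival is 180° from departure on the ellipse, so φ = 180° − 84.40° = 95.60°.

φ = 95.60°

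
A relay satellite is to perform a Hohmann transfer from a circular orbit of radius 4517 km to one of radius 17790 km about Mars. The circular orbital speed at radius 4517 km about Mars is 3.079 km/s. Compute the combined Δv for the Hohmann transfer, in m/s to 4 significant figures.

From the circular-orbit relation v² = μ/r at r = 4517 km: μ = v²r = (3.079)² × 4517 = 42822.2 km³/s².
The Hohmann ellipse has a_t = (r₁ + r₂)/2 = 11153.5 km.
Circular speed at r₁: v₁ = √(μ/r₁) = √(42822.2/4517) = 3.0790 km/s.
On the transfer ellipse at r₁, vis-viva equation gives v_p = √[μ(2/r₁ − 1/a_t)] = 3.8886 km/s.
First burn Δv₁ = |v_p − v₁| = 0.8096 km/s.
At r₂, v₂ = √(μ/r₂) = 1.55148 km/s.
Transfer-orbit speed at r₂: v_a = √[μ(2/r₂ − 1/a_t)] = 0.987339 km/s.
Second burn Δv₂ = |v₂ − v_a| = 0.5641 km/s.
Total Δv = Δv₁ + Δv₂ = 1.374 km/s.

Δv = 1374 m/s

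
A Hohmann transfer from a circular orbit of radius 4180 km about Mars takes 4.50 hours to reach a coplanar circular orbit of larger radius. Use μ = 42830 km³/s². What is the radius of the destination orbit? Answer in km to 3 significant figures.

r₂ = 16700 km

Transfer time t = 4.50 hours = 16200 s, and t = π√(a_t³/μ).
So a_t = (μ t²/π²)^(1/3) = (42830 × (16200)² / π²)^(1/3) = 10443 km.
Since a_t = (r₁ + r₂)/2, r₂ = 2a_t − r₁ = 2×10443 − 4180 = 16706 km.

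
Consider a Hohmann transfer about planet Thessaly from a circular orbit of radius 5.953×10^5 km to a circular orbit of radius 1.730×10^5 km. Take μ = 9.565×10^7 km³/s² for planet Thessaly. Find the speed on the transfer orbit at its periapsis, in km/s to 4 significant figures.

Semi-major axis of the transfer orbit: a_t = (5.953×10^5 + 1.730×10^5)/2 = 3.8415×10^5 km.
At periapsis, r = 1.730×10^5 km.
From the vis-viva equation, v = √[μ(2/r − 1/a_t)] = 29.27 km/s.

v = 29.27 km/s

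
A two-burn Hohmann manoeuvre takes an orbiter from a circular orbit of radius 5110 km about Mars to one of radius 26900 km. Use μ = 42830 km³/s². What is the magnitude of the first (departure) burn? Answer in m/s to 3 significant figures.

Transfer-ellipse semi-major axis a_t = (r₁ + r₂)/2 = (5110 + 26900)/2 = 16005 km.
On the circular orbit at r = 5110 km, v_c = √(μ/r) = 2.8951 km/s.
Transfer-orbit speed at the same r (vis-viva, a = a_t): v_t = √[μ(2/r − 1/a_t)] = 3.7533 km/s.
Δv₁ = |v_t − v_c| = |3.7533 − 2.8951| = 0.8582 km/s.

Δv₁ = 858 m/s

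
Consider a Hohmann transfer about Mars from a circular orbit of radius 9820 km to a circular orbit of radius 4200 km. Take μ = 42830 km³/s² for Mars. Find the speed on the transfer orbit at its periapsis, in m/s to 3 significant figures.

v = 3780 m/s

The Hohmann ellipse has a_t = (r₁ + r₂)/2 = 7010 km.
The periapsis of the transfer ellipse is at r = 4200 km.
Vis-viva: v = √[μ(2/r − 1/a_t)] = √[42830 × (2/4200 − 1/7010)] = 3.780 km/s.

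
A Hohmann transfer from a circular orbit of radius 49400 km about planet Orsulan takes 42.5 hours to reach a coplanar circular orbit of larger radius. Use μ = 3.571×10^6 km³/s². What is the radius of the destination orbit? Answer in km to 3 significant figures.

r₂ = 3.58×10^5 km

Transfer time t = 42.5 hours = 1.530×10^5 s, and t = π√(a_t³/μ).
So a_t = (μ t²/π²)^(1/3) = (3.571×10^6 × (1.530×10^5)² / π²)^(1/3) = 2.0384×10^5 km.
Since a_t = (r₁ + r₂)/2, r₂ = 2a_t − r₁ = 2×2.0384×10^5 − 49400 = 3.5828×10^5 km.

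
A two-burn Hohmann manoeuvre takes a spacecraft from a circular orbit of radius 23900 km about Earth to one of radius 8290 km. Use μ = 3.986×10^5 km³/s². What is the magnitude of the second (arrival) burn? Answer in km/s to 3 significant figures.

Semi-major axis of the transfer orbit: a_t = (23900 + 8290)/2 = 16095 km.
Circular speed at r = 8290 km: v_c = √(μ/r) = 6.934 km/s.
Vis-viva on the transfer ellipse at r = 8290 km gives v_t = √[μ(2/r − 1/a_t)] = 8.450 km/s.
Δv₂ = |v_t − v_c| = |8.450 − 6.934| = 1.516 km/s.

Δv₂ = 1.52 km/s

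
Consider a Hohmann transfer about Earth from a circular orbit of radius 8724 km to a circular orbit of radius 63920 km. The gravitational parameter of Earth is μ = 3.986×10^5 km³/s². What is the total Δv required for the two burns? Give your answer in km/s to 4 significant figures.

Δv = 3.481 km/s

The Hohmann ellipse has a_t = (r₁ + r₂)/2 = 36322 km.
At r₁ the circular-orbit speed is v₁ = √(μ/r₁) = 6.7594 km/s.
On the transfer ellipse at r₁, vis-viva gives v_p = √[μ(2/r₁ − 1/a_t)] = 8.9669 km/s.
First burn Δv₁ = |v_p − v₁| = 2.2075 km/s.
At r₂, v₂ = √(μ/r₂) = 2.49718 km/s.
Transfer-orbit speed at r₂: v_a = √[μ(2/r₂ − 1/a_t)] = 1.22384 km/s.
Second burn Δv₂ = |v₂ − v_a| = 1.2733 km/s.
Total Δv = Δv₁ + Δv₂ = 3.481 km/s.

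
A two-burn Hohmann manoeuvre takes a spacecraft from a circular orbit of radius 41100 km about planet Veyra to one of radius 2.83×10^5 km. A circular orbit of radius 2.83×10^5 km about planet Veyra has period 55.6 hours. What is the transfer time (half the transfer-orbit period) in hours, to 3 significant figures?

From Kepler's third law T² = 4π²r³/μ at r = 2.83×10^5 km, T = 55.6 hours = 55.6 × 3600 s = 2.0016×10^5 s: μ = 4π²r³/T² = 2.23339×10^7 km³/s².
The Hohmann ellipse has a_t = (r₁ + r₂)/2 = 1.6205×10^5 km.
By Kepler's third law the transfer-orbit period is T = 2π√(a_t³/μ), so t = T/2 = 43370 s.
Converting: 43370 s ÷ 3600 s/hour = 12.0 hours.

t = 12.0 hours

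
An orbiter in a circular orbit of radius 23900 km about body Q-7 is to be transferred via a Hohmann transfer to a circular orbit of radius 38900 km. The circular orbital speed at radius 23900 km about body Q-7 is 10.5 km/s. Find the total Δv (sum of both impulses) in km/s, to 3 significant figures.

Δv = 2.24 km/s

From the circular-orbit relation v² = μ/r at r = 23900 km: μ = v²r = (10.5)² × 23900 = 2.63498×10^6 km³/s².
Semi-major axis of the transfer orbit: a_t = (23900 + 38900)/2 = 31400 km.
Circular speed at r₁: v₁ = √(μ/r₁) = √(2.63498×10^6/23900) = 10.500 km/s.
On the transfer ellipse at r₁, v² = μ(2/r − 1/a) gives v_p = √[μ(2/r₁ − 1/a_t)] = 11.687 km/s.
First burn Δv₁ = |v_p − v₁| = 1.187 km/s.
Circular speed at r₂: v₂ = √(μ/r₂) = 8.230 km/s.
Transfer-orbit speed at r₂: v_a = √[μ(2/r₂ − 1/a_t)] = 7.180 km/s.
Second burn Δv₂ = |v₂ − v_a| = 1.050 km/s.
Total Δv = Δv₁ + Δv₂ = 2.237 km/s.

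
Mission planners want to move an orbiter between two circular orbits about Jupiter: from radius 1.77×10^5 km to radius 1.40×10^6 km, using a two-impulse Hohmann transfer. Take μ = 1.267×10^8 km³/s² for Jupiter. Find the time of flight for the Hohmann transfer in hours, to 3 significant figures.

The Hohmann ellipse has a_t = (r₁ + r₂)/2 = 7.885×10^5 km.
By Kepler's third law the transfer-orbit period is T = 2π√(a_t³/μ), so t = T/2 = 1.954×10^5 s.
Converting: 1.954×10^5 s ÷ 3600 s/hour = 54.3 hours.

t = 54.3 hours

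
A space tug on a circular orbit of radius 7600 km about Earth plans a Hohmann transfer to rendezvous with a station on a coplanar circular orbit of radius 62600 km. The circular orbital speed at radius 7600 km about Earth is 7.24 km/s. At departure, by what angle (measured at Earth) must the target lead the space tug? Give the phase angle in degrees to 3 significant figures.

φ = 104°

From the circular-orbit relation v² = μ/r at r = 7600 km: μ = v²r = (7.24)² × 7600 = 3.98374×10^5 km³/s².
Semi-major axis of the transfer orbit: a_t = (7600 + 62600)/2 = 35100 km.
The half-period of the transfer ellipse is t = π√(a_t³/μ) = 32730 s.
Target angular speed ω₂ = √(μ/r₂³) = 4.030×10^-5 rad/s.
Angle swept by the target during transfer: ω₂·t = 1.319 rad = 75.57°.
Arrival is 180° from departure on the ellipse, so φ = 180° − 75.57° = 104°.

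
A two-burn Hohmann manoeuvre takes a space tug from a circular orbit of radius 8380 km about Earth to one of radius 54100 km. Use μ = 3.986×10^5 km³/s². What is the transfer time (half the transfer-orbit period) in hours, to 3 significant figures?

Semi-major axis of the transfer orbit: a_t = (8380 + 54100)/2 = 31240 km.
Transfer time t = π√(a_t³/μ) = π√((31240)³ / 3.986×10^5) = 27480 s.
Converting: 27480 s ÷ 3600 s/hour = 7.63 hours.

t = 7.63 hours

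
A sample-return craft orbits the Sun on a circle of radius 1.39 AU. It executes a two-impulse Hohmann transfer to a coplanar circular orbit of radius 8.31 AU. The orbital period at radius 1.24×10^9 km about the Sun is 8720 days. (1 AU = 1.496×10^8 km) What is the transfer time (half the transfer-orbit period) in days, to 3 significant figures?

From Kepler's third law T² = 4π²r³/μ at r = 1.24×10^9 km, T = 8720 days = 8720 × 86400 s = 7.53408×10^8 s: μ = 4π²r³/T² = 1.32606×10^11 km³/s².
In km: r₁ = 1.39 × 1.496×10^8 = 2.07944×10^8 km; r₂ = 8.31 × 1.496×10^8 = 1.243176×10^9 km.
Transfer-ellipse semi-major axis a_t = (r₁ + r₂)/2 = (2.07944×10^8 + 1.243176×10^9)/2 = 7.2556×10^8 km.
Half the transfer-orbit period gives t = π√(a_t³/μ) = 1.686×10^8 s.
Converting: 1.686×10^8 s ÷ 86400 s/day = 1950 days.

t = 1950 days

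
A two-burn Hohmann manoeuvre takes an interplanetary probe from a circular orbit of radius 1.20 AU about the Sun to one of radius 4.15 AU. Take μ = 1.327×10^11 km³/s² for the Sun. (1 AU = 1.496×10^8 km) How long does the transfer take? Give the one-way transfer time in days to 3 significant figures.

In km: r₁ = 1.20 × 1.496×10^8 = 1.7952×10^8 km; r₂ = 4.15 × 1.496×10^8 = 6.2084×10^8 km.
Semi-major axis of the transfer orbit: a_t = (1.7952×10^8 + 6.2084×10^8)/2 = 4.0018×10^8 km.
By Kepler's third law the transfer-orbit period is T = 2π√(a_t³/μ), so t = T/2 = 6.904×10^7 s.
Converting: 6.904×10^7 s ÷ 86400 s/day = 799 days.

t = 799 days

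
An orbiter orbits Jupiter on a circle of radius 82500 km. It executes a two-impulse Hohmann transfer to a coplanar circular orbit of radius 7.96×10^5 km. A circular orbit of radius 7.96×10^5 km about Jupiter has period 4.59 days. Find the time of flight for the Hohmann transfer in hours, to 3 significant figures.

t = 22.6 hours

From Kepler's third law T² = 4π²r³/μ at r = 7.96×10^5 km, T = 4.59 days = 4.59 × 86400 s = 3.96576×10^5 s: μ = 4π²r³/T² = 1.26604×10^8 km³/s².
Semi-major axis of the transfer orbit: a_t = (82500 + 7.960×10^5)/2 = 4.3925×10^5 km.
Half the transfer-orbit period gives t = π√(a_t³/μ) = 81280 s.
Converting: 81280 s ÷ 3600 s/hour = 22.6 hours.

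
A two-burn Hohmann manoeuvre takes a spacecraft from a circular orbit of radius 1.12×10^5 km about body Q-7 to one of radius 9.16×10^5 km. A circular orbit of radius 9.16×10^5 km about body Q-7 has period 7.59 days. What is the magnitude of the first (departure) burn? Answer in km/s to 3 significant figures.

From Kepler's third law T² = 4π²r³/μ at r = 9.16×10^5 km, T = 7.59 days = 7.59 × 86400 s = 6.55776×10^5 s: μ = 4π²r³/T² = 7.05562×10^7 km³/s².
Transfer-ellipse semi-major axis a_t = (r₁ + r₂)/2 = (1.120×10^5 + 9.160×10^5)/2 = 5.140×10^5 km.
On the circular orbit at r = 1.120×10^5 km, v_c = √(μ/r) = 25.099 km/s.
Transfer-orbit speed at the same r (vis-viva, a = a_t): v_t = √[μ(2/r − 1/a_t)] = 33.506 km/s.
Δv₁ = |v_t − v_c| = |33.506 − 25.099| = 8.407 km/s.

Δv₁ = 8.41 km/s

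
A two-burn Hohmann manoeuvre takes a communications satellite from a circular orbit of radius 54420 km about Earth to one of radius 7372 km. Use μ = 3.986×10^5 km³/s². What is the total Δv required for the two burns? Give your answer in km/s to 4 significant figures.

The Hohmann ellipse has a_t = (r₁ + r₂)/2 = 30896 km.
Circular speed at r₁: v₁ = √(μ/r₁) = √(3.986×10^5/54420) = 2.706 km/s.
Transfer-orbit speed at r₁ (v² = μ(2/r − 1/a)): v_a = √[μ(2/r₁ − 1/a_t)] = 1.322 km/s.
First burn Δv₁ = |v_a − v₁| = 1.384 km/s.
At r₂, v₂ = √(μ/r₂) = 7.353 km/s.
Transfer-orbit speed at r₂: v_p = √[μ(2/r₂ − 1/a_t)] = 9.759 km/s.
Second burn Δv₂ = |v₂ − v_p| = 2.406 km/s.
Total Δv = Δv₁ + Δv₂ = 3.790 km/s.

Δv = 3.790 km/s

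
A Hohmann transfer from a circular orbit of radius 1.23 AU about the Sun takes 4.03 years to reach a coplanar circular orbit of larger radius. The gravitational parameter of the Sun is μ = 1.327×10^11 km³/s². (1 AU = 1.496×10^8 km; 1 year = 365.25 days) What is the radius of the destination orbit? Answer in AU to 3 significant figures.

In km: r₁ = 1.23 × 1.496×10^8 = 1.84008×10^8 km.
Transfer time t = 4.03 years × 365.25 × 86400 s = 1.27177128×10^8 s, and t = π√(a_t³/μ).
So a_t = (μ t²/π²)^(1/3) = (1.327×10^11 × (1.27177128×10^8)² / π²)^(1/3) = 6.0135×10^8 km.
Since a_t = (r₁ + r₂)/2, r₂ = 2a_t − r₁ = 2×6.0135×10^8 − 1.84008×10^8 = 1.018692×10^9 km.
In AU: r₂ = 1.018692×10^9 / 1.496×10^8 = 6.81 AU.

r₂ = 6.81 AU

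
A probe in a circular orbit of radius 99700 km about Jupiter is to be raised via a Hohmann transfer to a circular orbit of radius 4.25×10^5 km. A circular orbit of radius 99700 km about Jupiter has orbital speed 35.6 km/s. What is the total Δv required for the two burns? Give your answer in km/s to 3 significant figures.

From the circular-orbit relation v² = μ/r at r = 99700 km: μ = v²r = (35.6)² × 99700 = 1.26356×10^8 km³/s².
Semi-major axis of the transfer orbit: a_t = (99700 + 4.250×10^5)/2 = 2.6235×10^5 km.
Circular speed at r₁: v₁ = √(μ/r₁) = √(1.26356×10^8/99700) = 35.600 km/s.
On the transfer ellipse at r₁, vis-viva equation gives v_p = √[μ(2/r₁ − 1/a_t)] = 45.311 km/s.
First burn Δv₁ = |v_p − v₁| = 9.711 km/s.
At r₂, v₂ = √(μ/r₂) = 17.2426 km/s.
Transfer-orbit speed at r₂: v_a = √[μ(2/r₂ − 1/a_t)] = 10.6294 km/s.
Second burn Δv₂ = |v₂ − v_a| = 6.613 km/s.
Δv = Δv₁ + Δv₂ = 9.711 + 6.613 = 16.32 km/s.

Δv = 16.3 km/s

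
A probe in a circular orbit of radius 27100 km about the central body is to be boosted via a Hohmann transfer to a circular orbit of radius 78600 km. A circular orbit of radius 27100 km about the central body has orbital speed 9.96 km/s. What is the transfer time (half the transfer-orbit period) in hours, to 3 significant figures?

From the circular-orbit relation v² = μ/r at r = 27100 km: μ = v²r = (9.96)² × 27100 = 2.68836×10^6 km³/s².
Transfer-ellipse semi-major axis a_t = (r₁ + r₂)/2 = (27100 + 78600)/2 = 52850 km.
Transfer time t = π√(a_t³/μ) = π√((52850)³ / 2.68836×10^6) = 23280 s.
Converting: 23280 s ÷ 3600 s/hour = 6.47 hours.

t = 6.47 hours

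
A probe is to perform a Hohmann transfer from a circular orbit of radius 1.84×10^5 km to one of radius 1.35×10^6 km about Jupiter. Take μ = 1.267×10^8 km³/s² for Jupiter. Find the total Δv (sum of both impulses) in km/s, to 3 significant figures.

Δv = 13.5 km/s

Transfer-ellipse semi-major axis a_t = (r₁ + r₂)/2 = (1.840×10^5 + 1.350×10^6)/2 = 7.670×10^5 km.
Circular speed at r₁: v₁ = √(μ/r₁) = √(1.267×10^8/1.840×10^5) = 26.241 km/s.
On the transfer ellipse at r₁, vis-viva equation gives v_p = √[μ(2/r₁ − 1/a_t)] = 34.814 km/s.
First burn Δv₁ = |v_p − v₁| = 8.573 km/s.
Circular speed at r₂: v₂ = √(μ/r₂) = 9.688 km/s.
Transfer-orbit speed at r₂: v_a = √[μ(2/r₂ − 1/a_t)] = 4.745 km/s.
Second burn Δv₂ = |v₂ − v_a| = 4.943 km/s.
Total Δv = Δv₁ + Δv₂ = 13.52 km/s.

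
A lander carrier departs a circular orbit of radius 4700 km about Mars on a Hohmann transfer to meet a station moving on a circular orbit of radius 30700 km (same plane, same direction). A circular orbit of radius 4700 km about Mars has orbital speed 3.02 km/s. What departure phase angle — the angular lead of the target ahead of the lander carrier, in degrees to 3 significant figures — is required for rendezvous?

φ = 101°

From the circular-orbit relation v² = μ/r at r = 4700 km: μ = v²r = (3.02)² × 4700 = 42865.9 km³/s².
Semi-major axis of the transfer orbit: a_t = (4700 + 30700)/2 = 17700 km.
Transfer time t = π√(a_t³/μ) = 35732 s.
Target angular speed ω₂ = √(μ/r₂³) = 3.8490×10^-5 rad/s.
Angle swept by the target during transfer: ω₂·t = 1.3753 rad = 78.80°.
The lander carrier traverses 180° on the transfer ellipse, so the target must lead by 180° − 78.80° = 101°.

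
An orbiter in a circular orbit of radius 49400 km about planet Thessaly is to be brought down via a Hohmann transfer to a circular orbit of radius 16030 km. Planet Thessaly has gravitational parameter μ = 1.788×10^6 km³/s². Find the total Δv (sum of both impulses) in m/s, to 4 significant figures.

Semi-major axis of the transfer orbit: a_t = (49400 + 16030)/2 = 32715 km.
Circular speed at r₁: v₁ = √(μ/r₁) = √(1.788×10^6/49400) = 6.016 km/s.
On the transfer ellipse at r₁, vis-viva gives v_a = √[μ(2/r₁ − 1/a_t)] = 4.211 km/s.
First burn Δv₁ = |v_a − v₁| = 1.805 km/s.
Circular speed at r₂: v₂ = √(μ/r₂) = 10.561 km/s.
Transfer-orbit speed at r₂: v_p = √[μ(2/r₂ − 1/a_t)] = 12.978 km/s.
Second burn Δv₂ = |v₂ − v_p| = 2.417 km/s.
Δv = Δv₁ + Δv₂ = 1.805 + 2.417 = 4.222 km/s.

Δv = 4222 m/s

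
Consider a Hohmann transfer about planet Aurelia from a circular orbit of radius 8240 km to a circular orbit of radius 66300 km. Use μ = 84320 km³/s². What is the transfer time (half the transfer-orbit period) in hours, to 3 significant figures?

t = 21.6 hours

The Hohmann ellipse has a_t = (r₁ + r₂)/2 = 37270 km.
Half the transfer-orbit period gives t = π√(a_t³/μ) = 77840 s.
Converting: 77840 s ÷ 3600 s/hour = 21.6 hours.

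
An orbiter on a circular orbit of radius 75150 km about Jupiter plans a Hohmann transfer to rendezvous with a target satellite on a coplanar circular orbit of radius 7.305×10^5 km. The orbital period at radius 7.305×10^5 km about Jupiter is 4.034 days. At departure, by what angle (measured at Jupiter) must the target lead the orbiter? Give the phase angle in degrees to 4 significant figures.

From Kepler's third law T² = 4π²r³/μ at r = 7.305×10^5 km, T = 4.034 days = 4.034 × 86400 s = 3.485376×10^5 s: μ = 4π²r³/T² = 1.26684×10^8 km³/s².
Semi-major axis of the transfer orbit: a_t = (75150 + 7.305×10^5)/2 = 4.02825×10^5 km.
Transfer time t = π√(a_t³/μ) = 71361.5 s.
The target's mean motion on its circular orbit is ω₂ = √(μ/r₂³) = 1.80273×10^-5 rad/s.
Angle swept by the target during transfer: ω₂·t = 1.2865 rad = 73.71°.
Arrival is 180° from departure on the ellipse, so φ = 180° − 73.71° = 106.3°.

φ = 106.3°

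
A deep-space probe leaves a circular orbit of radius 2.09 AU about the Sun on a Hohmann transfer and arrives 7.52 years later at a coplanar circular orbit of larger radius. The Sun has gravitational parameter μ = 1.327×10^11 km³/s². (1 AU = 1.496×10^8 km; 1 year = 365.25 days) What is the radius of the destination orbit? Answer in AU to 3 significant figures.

In km: r₁ = 2.09 × 1.496×10^8 = 3.12664×10^8 km.
Transfer time t = 7.52 years × 365.25 × 86400 s = 2.37313152×10^8 s, and t = π√(a_t³/μ).
So a_t = (μ t²/π²)^(1/3) = (1.327×10^11 × (2.37313152×10^8)² / π²)^(1/3) = 9.1146×10^8 km.
Since a_t = (r₁ + r₂)/2, r₂ = 2a_t − r₁ = 2×9.1146×10^8 − 3.12664×10^8 = 1.510256×10^9 km.
In AU: r₂ = 1.510256×10^9 / 1.496×10^8 = 10.1 AU.

r₂ = 10.1 AU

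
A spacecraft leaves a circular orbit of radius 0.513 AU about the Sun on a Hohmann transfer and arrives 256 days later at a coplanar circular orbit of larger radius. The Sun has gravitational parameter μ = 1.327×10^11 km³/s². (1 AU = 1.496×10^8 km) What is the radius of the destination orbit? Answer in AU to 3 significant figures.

In km: r₁ = 0.513 × 1.496×10^8 = 7.67448×10^7 km.
Transfer time t = 256 days = 2.21184×10^7 s, and t = π√(a_t³/μ).
So a_t = (μ t²/π²)^(1/3) = (1.327×10^11 × (2.21184×10^7)² / π²)^(1/3) = 1.8737×10^8 km.
Since a_t = (r₁ + r₂)/2, r₂ = 2a_t − r₁ = 2×1.8737×10^8 − 7.67448×10^7 = 2.979952×10^8 km.
In AU: r₂ = 2.979952×10^8 / 1.496×10^8 = 1.99 AU.

r₂ = 1.99 AU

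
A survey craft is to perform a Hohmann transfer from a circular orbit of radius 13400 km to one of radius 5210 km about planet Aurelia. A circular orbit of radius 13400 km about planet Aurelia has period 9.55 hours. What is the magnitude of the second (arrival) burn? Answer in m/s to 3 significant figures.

From Kepler's third law T² = 4π²r³/μ at r = 13400 km, T = 9.55 hours = 9.55 × 3600 s = 34380 s: μ = 4π²r³/T² = 80364.2 km³/s².
Transfer-ellipse semi-major axis a_t = (r₁ + r₂)/2 = (13400 + 5210)/2 = 9305 km.
On the circular orbit at r = 5210 km, v_c = √(μ/r) = 3.9275 km/s.
Vis-viva on the transfer ellipse at r = 5210 km gives v_t = √[μ(2/r − 1/a_t)] = 4.7131 km/s.
Δv₂ = |v_t − v_c| = |4.7131 − 3.9275| = 0.7856 km/s.

Δv₂ = 786 m/s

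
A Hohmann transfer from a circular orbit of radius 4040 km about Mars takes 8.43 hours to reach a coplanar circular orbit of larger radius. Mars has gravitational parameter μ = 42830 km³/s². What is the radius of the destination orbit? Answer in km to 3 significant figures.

Transfer time t = 8.43 hours = 30348 s, and t = π√(a_t³/μ).
So a_t = (μ t²/π²)^(1/3) = (42830 × (30348)² / π²)^(1/3) = 15870 km.
Since a_t = (r₁ + r₂)/2, r₂ = 2a_t − r₁ = 2×15870 − 4040 = 27700 km.

r₂ = 27700 km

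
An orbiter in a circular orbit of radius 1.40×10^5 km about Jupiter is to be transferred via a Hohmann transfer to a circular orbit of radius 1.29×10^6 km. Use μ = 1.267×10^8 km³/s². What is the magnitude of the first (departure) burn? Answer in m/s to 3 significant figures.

The Hohmann ellipse has a_t = (r₁ + r₂)/2 = 7.150×10^5 km.
On the circular orbit at r = 1.400×10^5 km, v_c = √(μ/r) = 30.0832 km/s.
Transfer-orbit speed at the same r (vis-viva, a = a_t): v_t = √[μ(2/r − 1/a_t)] = 40.4079 km/s.
Δv₁ = |v_t − v_c| = |40.4079 − 30.0832| = 10.32 km/s.

Δv₁ = 10300 m/s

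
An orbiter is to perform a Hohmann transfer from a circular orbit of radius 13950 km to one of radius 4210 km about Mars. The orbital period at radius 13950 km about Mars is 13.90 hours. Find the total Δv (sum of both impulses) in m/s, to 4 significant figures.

Δv = 1323 m/s

From Kepler's third law T² = 4π²r³/μ at r = 13950 km, T = 13.90 hours = 13.90 × 3600 s = 50040 s: μ = 4π²r³/T² = 42800.4 km³/s².
The Hohmann ellipse has a_t = (r₁ + r₂)/2 = 9080 km.
At r₁ the circular-orbit speed is v₁ = √(μ/r₁) = 1.7516 km/s.
On the transfer ellipse at r₁, v² = μ(2/r − 1/a) gives v_a = √[μ(2/r₁ − 1/a_t)] = 1.1927 km/s.
First burn Δv₁ = |v_a − v₁| = 0.55890 km/s.
At r₂, v₂ = √(μ/r₂) = 3.18847 km/s.
Transfer-orbit speed at r₂: v_p = √[μ(2/r₂ − 1/a_t)] = 3.95209 km/s.
Second burn Δv₂ = |v₂ − v_p| = 0.76362 km/s.
Δv = Δv₁ + Δv₂ = 0.55890 + 0.76362 = 1.323 km/s.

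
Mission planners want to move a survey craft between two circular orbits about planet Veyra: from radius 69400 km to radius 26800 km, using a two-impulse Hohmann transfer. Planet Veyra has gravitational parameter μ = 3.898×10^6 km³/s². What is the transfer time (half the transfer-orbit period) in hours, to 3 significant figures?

t = 4.66 hours

The Hohmann ellipse has a_t = (r₁ + r₂)/2 = 48100 km.
Half the transfer-orbit period gives t = π√(a_t³/μ) = 16790 s.
Converting: 16790 s ÷ 3600 s/hour = 4.66 hours.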